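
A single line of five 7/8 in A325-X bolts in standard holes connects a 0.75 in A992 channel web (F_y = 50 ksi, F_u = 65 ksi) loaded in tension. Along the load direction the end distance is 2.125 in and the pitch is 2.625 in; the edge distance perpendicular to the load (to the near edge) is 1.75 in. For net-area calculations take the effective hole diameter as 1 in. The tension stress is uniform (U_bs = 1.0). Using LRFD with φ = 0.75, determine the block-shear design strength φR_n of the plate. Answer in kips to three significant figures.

224 kips

Shear plane L_v = 2.125 + 4·2.625 = 12.62 in; A_gv = 12.62 × 0.75 = 9.469 in².
A_nv = (12.62 − 4.5·1) × 0.75 = 6.094 in².
A_nt = (1.75 − 0.5·1) × 0.75 = 0.9375 in².
0.6 F_u A_nv = 237.7 kips; 0.6 F_y A_gv = 284.1 kips → shear rupture governs the shear term.
R_n = 237.7 + 1.0 × 65 × 0.9375 = 298.6 kips.
Design strength φR_n = 0.75 × 298.6 = 224 kips.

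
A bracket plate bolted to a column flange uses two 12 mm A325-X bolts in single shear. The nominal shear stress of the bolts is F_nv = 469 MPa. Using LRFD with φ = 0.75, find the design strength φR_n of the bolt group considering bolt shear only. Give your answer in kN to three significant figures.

79.6 kN

A_b = π × 12² / 4 = 113.1 mm².
R_n = F_nv · A_b · n · n_s = 469 × 113.1 × 2 × 1 / 1000 = 106.1 kN.
Design strength φR_n = 0.75 × 106.1 = 79.6 kN.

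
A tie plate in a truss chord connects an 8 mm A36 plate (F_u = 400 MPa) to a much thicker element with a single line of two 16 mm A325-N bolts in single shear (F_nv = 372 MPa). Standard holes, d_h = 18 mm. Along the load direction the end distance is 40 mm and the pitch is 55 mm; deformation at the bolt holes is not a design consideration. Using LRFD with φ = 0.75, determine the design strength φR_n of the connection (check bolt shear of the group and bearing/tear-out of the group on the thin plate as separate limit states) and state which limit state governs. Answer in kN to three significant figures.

112 kN (bolt shear governs)

Bolt shear: A_b = π·16²/4 = 201.1 mm²; R_n = 372 × 201.1 × 2 × 1 / 1000 = 149.6 kN → 0.75 × 149.6 = 112 kN.
Bearing (1.5 l_c t F_u ≤ 3.0 d t F_u): upper limit = 3.0·16·8·400 / 1000 = 153.6 kN.
  Edge l_c = 40 − 18/2 = 31 → r_n = 148.8 kN; interior l_c = 55 − 18 = 37 → r_n = 153.6 kN.
  R_n,bearing = 1·148.8 + 1·153.6 = 302.4 kN → 0.75 × 302.4 = 227 kN.
Bolt shear governs: 112 kN.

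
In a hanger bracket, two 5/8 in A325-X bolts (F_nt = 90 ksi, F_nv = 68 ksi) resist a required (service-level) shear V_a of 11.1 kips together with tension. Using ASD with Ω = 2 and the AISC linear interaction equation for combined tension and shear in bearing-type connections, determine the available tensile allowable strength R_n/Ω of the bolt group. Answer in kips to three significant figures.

21.2 kips

A_b = π·0.625²/4 = 0.3068 in²; f_rv = 11.1 / (2 × 0.3068) = 18.09 ksi.
F'_nt = 1.3 F_nt − (Ω F_nt / F_nv) f_rv = 1.3·90 − (2·90/68)·18.09 = 69.11 ksi, capped at F_nt → F'_nt = 69.11 ksi.
R_n = F'_nt · A_b · n = 69.11 × 0.3068 × 2 = 42.41 kips.
Allowable strength R_n/Ω = 42.41 / 2 = 21.2 kips.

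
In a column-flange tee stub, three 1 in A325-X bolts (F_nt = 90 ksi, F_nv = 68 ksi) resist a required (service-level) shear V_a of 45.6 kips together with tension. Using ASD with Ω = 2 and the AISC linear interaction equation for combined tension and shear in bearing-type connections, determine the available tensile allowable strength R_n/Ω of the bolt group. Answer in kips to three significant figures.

A_b = π·1²/4 = 0.7854 in²; f_rv = 45.6 / (3 × 0.7854) = 19.35 ksi.
F'_nt = 1.3 F_nt − (Ω F_nt / F_nv) f_rv = 1.3·90 − (2·90/68)·19.35 = 65.77 ksi, capped at F_nt → F'_nt = 65.77 ksi.
R_n = F'_nt · A_b · n = 65.77 × 0.7854 × 3 = 155 kips.
Allowable strength R_n/Ω = 155 / 2 = 77.5 kips.

77.5 kips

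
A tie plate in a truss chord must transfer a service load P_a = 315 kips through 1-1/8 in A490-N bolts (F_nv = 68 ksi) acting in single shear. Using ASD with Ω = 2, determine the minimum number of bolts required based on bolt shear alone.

10 bolts

A_b = π·1.125²/4 = 0.994 in².
Per-bolt allowable strength R_n/Ω = 68 × 0.994 × 1 / 2 = 33.8 kips.
n ≥ 315 / 33.8 = 9.32 → use 10 bolts.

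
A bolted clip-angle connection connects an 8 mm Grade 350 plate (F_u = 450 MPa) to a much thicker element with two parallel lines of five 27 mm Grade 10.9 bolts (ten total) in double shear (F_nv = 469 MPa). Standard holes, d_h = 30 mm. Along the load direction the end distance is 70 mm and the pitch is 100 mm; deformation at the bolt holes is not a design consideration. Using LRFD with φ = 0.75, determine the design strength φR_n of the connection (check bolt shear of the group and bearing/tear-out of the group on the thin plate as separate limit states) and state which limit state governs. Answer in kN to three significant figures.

Bolt shear: A_b = π·27²/4 = 572.6 mm²; R_n = 469 × 572.6 × 10 × 2 / 1000 = 5371 kN → 0.75 × 5371 = 4030 kN.
Bearing (1.5 l_c t F_u ≤ 3.0 d t F_u): upper limit = 3.0·27·8·450 / 1000 = 291.6 kN.
  Edge l_c = 70 − 30/2 = 55 → r_n = 291.6 kN; interior l_c = 100 − 30 = 70 → r_n = 291.6 kN.
  R_n,bearing = 2·291.6 + 8·291.6 = 2916 kN → 0.75 × 2916 = 2190 kN.
Bearing governs: 2190 kN.

2190 kN (bearing governs)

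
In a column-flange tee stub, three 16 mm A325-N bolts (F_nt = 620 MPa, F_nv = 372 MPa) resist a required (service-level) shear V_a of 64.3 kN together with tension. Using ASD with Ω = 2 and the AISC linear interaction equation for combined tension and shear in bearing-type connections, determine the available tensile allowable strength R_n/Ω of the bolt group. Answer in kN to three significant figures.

136 kN

A_b = π·16²/4 = 201.1 mm²; f_rv = 64.3 × 1000 / (3 × 201.1) = 106.6 MPa.
F'_nt = 1.3 F_nt − (Ω F_nt / F_nv) f_rv = 1.3·620 − (2·620/372)·106.6 = 450.7 MPa, capped at F_nt → F'_nt = 450.7 MPa.
R_n = F'_nt · A_b · n = 450.7 × 201.1 × 3 / 1000 = 271.8 kN.
Allowable strength R_n/Ω = 271.8 / 2 = 136 kN.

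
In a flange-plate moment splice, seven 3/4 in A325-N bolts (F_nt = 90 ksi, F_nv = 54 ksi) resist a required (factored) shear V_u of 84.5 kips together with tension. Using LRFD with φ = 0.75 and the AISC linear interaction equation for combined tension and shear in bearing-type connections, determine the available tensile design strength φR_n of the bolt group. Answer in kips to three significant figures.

A_b = π·0.75²/4 = 0.4418 in²; f_rv = 84.5 / (7 × 0.4418) = 27.32 ksi.
F'_nt = 1.3 F_nt − (F_nt / φF_nv) f_rv = 1.3·90 − (90/(0.75·54))·27.32 = 56.28 ksi, capped at F_nt → F'_nt = 56.28 ksi.
R_n = F'_nt · A_b · n = 56.28 × 0.4418 × 7 = 174 kips.
Design strength φR_n = 0.75 × 174 = 131 kips.

131 kips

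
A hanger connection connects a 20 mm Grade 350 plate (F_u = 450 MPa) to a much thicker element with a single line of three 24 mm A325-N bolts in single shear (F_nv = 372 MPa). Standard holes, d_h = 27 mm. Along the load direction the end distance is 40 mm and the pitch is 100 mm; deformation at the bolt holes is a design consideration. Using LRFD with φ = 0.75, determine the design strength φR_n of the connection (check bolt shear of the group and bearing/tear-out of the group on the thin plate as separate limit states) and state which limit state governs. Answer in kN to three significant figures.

Bolt shear: A_b = π·24²/4 = 452.4 mm²; R_n = 372 × 452.4 × 3 × 1 / 1000 = 504.9 kN → 0.75 × 504.9 = 379 kN.
Bearing (1.2 l_c t F_u ≤ 2.4 d t F_u): upper limit = 2.4·24·20·450 / 1000 = 518.4 kN.
  Edge l_c = 40 − 27/2 = 26.5 → r_n = 286.2 kN; interior l_c = 100 − 27 = 73 → r_n = 518.4 kN.
  R_n,bearing = 1·286.2 + 2·518.4 = 1323 kN → 0.75 × 1323 = 992 kN.
Bolt shear governs: 379 kN.

379 kN (bolt shear governs)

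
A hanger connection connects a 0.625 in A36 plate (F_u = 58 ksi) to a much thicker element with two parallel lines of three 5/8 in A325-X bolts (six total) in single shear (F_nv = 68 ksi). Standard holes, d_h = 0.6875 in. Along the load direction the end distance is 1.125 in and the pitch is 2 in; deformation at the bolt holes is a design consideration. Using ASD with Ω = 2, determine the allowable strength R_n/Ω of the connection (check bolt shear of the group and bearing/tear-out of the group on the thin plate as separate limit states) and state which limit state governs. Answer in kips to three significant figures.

62.6 kips (bolt shear governs)

Bolt shear: A_b = π·0.625²/4 = 0.3068 in²; R_n = 68 × 0.3068 × 6 × 1 = 125.2 kips → 125.2 / 2 = 62.6 kips.
Bearing (1.2 l_c t F_u ≤ 2.4 d t F_u): upper limit = 2.4·0.625·0.625·58 = 54.38 kips.
  Edge l_c = 1.125 − 0.6875/2 = 0.7812 → r_n = 33.98 kips; interior l_c = 2 − 0.6875 = 1.312 → r_n = 54.38 kips.
  R_n,bearing = 2·33.98 + 4·54.38 = 285.5 kips → 285.5 / 2 = 143 kips.
Bolt shear governs: 62.6 kips.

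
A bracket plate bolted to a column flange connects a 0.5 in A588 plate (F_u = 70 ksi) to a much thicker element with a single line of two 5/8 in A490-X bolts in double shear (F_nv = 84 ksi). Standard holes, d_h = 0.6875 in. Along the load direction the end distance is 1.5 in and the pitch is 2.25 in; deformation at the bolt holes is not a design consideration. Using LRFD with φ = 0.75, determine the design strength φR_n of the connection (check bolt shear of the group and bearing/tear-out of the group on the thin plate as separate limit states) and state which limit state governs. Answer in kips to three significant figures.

Bolt shear: A_b = π·0.625²/4 = 0.3068 in²; R_n = 84 × 0.3068 × 2 × 2 = 103.1 kips → 0.75 × 103.1 = 77.3 kips.
Bearing (1.5 l_c t F_u ≤ 3.0 d t F_u): upper limit = 3.0·0.625·0.5·70 = 65.62 kips.
  Edge l_c = 1.5 − 0.6875/2 = 1.156 → r_n = 60.7 kips; interior l_c = 2.25 − 0.6875 = 1.562 → r_n = 65.62 kips.
  R_n,bearing = 1·60.7 + 1·65.62 = 126.3 kips → 0.75 × 126.3 = 94.7 kips.
Bolt shear governs: 77.3 kips.

77.3 kips (bolt shear governs)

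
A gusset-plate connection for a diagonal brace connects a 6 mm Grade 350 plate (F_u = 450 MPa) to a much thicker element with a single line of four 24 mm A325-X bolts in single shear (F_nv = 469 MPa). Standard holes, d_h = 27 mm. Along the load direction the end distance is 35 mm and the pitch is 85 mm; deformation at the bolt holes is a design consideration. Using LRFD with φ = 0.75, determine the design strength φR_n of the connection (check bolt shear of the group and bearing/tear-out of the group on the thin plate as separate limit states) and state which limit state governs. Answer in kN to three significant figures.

402 kN (bearing governs)

Bolt shear: A_b = π·24²/4 = 452.4 mm²; R_n = 469 × 452.4 × 4 × 1 / 1000 = 848.7 kN → 0.75 × 848.7 = 637 kN.
Bearing (1.2 l_c t F_u ≤ 2.4 d t F_u): upper limit = 2.4·24·6·450 / 1000 = 155.5 kN.
  Edge l_c = 35 − 27/2 = 21.5 → r_n = 69.66 kN; interior l_c = 85 − 27 = 58 → r_n = 155.5 kN.
  R_n,bearing = 1·69.66 + 3·155.5 = 536.2 kN → 0.75 × 536.2 = 402 kN.
Bearing governs: 402 kN.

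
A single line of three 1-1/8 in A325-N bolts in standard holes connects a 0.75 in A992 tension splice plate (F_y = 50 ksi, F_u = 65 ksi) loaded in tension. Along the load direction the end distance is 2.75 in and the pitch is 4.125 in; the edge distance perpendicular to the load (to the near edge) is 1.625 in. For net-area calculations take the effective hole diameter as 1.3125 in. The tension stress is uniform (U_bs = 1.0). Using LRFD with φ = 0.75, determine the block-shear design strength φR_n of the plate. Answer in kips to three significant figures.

Shear plane L_v = 2.75 + 2·4.125 = 11 in; A_gv = 11 × 0.75 = 8.25 in².
A_nv = (11 − 2.5·1.3125) × 0.75 = 5.789 in².
A_nt = (1.625 − 0.5·1.3125) × 0.75 = 0.7266 in².
0.6 F_u A_nv = 225.8 kips; 0.6 F_y A_gv = 247.5 kips → shear rupture governs the shear term.
R_n = 225.8 + 1.0 × 65 × 0.7266 = 273 kips.
Design strength φR_n = 0.75 × 273 = 205 kips.

205 kips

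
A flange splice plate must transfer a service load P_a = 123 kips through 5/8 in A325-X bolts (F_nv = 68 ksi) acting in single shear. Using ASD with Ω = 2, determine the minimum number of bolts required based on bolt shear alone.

12 bolts

A_b = π·0.625²/4 = 0.3068 in².
Per-bolt allowable strength R_n/Ω = 68 × 0.3068 × 1 / 2 = 10.43 kips.
n ≥ 123 / 10.43 = 11.79 → use 12 bolts.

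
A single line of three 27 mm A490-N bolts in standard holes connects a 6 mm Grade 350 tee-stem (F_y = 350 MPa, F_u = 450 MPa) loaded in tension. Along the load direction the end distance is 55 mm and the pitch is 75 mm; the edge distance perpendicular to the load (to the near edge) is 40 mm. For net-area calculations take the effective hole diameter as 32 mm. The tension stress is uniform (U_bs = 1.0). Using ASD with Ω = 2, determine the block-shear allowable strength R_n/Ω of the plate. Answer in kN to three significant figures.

134 kN

Shear plane L_v = 55 + 2·75 = 205 mm; A_gv = 205 × 6 = 1230 mm².
A_nv = (205 − 2.5·32) × 6 = 750 mm².
A_nt = (40 − 0.5·32) × 6 = 144 mm².
0.6 F_u A_nv = 202.5 kN; 0.6 F_y A_gv = 258.3 kN → shear rupture governs the shear term.
R_n = 202.5 + 1.0 × 450 × 144 / 1000 = 267.3 kN.
Allowable strength R_n/Ω = 267.3 / 2 = 134 kN.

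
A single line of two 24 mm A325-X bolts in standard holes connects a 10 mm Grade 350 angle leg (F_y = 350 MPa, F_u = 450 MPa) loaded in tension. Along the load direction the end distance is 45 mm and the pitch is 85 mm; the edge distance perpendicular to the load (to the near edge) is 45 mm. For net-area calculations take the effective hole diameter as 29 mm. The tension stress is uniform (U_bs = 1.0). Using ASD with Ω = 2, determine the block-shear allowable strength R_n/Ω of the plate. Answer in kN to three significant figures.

Shear plane L_v = 45 + 1·85 = 130 mm; A_gv = 130 × 10 = 1300 mm².
A_nv = (130 − 1.5·29) × 10 = 865 mm².
A_nt = (45 − 0.5·29) × 10 = 305 mm².
0.6 F_u A_nv = 233.6 kN; 0.6 F_y A_gv = 273 kN → shear rupture governs the shear term.
R_n = 233.6 + 1.0 × 450 × 305 / 1000 = 370.8 kN.
Allowable strength R_n/Ω = 370.8 / 2 = 185 kN.

185 kN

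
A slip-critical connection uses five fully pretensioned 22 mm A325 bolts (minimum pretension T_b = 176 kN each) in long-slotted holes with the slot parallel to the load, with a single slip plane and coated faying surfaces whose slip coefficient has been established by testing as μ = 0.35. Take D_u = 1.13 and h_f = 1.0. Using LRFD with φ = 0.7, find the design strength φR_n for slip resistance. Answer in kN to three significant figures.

244 kN

R_n = μ · D_u · h_f · T_b · n_s · n_b = 0.35 × 1.13 × 1.0 × 176 × 1 × 5 = 348 kN.
Design strength φR_n = 0.7 × 348 = 244 kN.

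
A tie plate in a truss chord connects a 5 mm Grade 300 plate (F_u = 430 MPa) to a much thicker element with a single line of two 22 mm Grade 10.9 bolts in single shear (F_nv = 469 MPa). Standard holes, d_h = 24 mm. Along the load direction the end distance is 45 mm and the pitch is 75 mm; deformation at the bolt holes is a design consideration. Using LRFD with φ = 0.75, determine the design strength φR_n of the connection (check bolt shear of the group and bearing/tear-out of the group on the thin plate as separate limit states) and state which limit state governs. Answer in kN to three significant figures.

Bolt shear: A_b = π·22²/4 = 380.1 mm²; R_n = 469 × 380.1 × 2 × 1 / 1000 = 356.6 kN → 0.75 × 356.6 = 267 kN.
Bearing (1.2 l_c t F_u ≤ 2.4 d t F_u): upper limit = 2.4·22·5·430 / 1000 = 113.5 kN.
  Edge l_c = 45 − 24/2 = 33 → r_n = 85.14 kN; interior l_c = 75 − 24 = 51 → r_n = 113.5 kN.
  R_n,bearing = 1·85.14 + 1·113.5 = 198.7 kN → 0.75 × 198.7 = 149 kN.
Bearing governs: 149 kN.

149 kN (bearing governs)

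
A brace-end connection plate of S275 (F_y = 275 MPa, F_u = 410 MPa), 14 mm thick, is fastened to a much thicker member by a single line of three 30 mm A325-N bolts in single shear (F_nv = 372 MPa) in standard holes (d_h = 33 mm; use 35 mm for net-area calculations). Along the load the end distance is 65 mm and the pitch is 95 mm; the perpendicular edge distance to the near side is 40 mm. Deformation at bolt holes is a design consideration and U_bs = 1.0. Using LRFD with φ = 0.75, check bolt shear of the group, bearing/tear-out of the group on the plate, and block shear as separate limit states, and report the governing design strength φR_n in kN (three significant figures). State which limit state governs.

Bolt shear: A_b = π·30²/4 = 706.9 mm²; R_n = 372 × 706.9 × 3 × 1 / 1000 = 788.9 kN → 0.75 × 788.9 = 592 kN.
Bearing: edge l_c = 48.5, r_n = 334.1 kN; interior l_c = 62, r_n = 413.3 kN; R_n = 334.1 + 2·413.3 = 1161 kN → 870 kN.
Block shear: A_gv = 3570, A_nv = 2345, A_nt = 315 mm²; R_n = min(0.6F_uA_nv, 0.6F_yA_gv) + U_bs·F_u·A_nt = 706 kN → 530 kN.
Block shear governs: 530 kN.

530 kN (block shear governs)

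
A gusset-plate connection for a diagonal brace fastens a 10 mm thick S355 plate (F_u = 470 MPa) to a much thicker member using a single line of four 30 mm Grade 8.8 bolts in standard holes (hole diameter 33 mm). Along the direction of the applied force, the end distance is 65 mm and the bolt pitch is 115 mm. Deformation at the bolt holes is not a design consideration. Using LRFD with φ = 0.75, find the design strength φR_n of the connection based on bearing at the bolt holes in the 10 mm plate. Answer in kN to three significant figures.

Per bolt r_n = 1.5 l_c t F_u ≤ 3.0 d t F_u; upper limit = 3.0 × 30 × 10 × 470 / 1000 = 423 kN.
Edge bolt: l_c = 65 − 33/2 = 48.5 mm → 1.5 × 48.5 × 10 × 470 / 1000 = 341.9 → r_n = 341.9 kN.
Interior bolts: l_c = 115 − 33 = 82 mm → 1.5 × 82 × 10 × 470 / 1000 = 578.1 → r_n = 423 kN.
R_n = 1 × 341.9 + 3 × 423 = 1611 kN.
Design strength φR_n = 0.75 × 1611 = 1210 kN.

1210 kN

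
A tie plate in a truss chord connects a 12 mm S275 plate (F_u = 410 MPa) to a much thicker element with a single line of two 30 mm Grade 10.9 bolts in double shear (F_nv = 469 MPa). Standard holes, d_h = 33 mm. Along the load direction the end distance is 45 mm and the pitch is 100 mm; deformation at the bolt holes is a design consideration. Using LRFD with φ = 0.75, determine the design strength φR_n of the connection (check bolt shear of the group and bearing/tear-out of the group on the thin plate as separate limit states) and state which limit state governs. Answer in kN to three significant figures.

Bolt shear: A_b = π·30²/4 = 706.9 mm²; R_n = 469 × 706.9 × 2 × 2 / 1000 = 1326 kN → 0.75 × 1326 = 995 kN.
Bearing (1.2 l_c t F_u ≤ 2.4 d t F_u): upper limit = 2.4·30·12·410 / 1000 = 354.2 kN.
  Edge l_c = 45 − 33/2 = 28.5 → r_n = 168.3 kN; interior l_c = 100 − 33 = 67 → r_n = 354.2 kN.
  R_n,bearing = 1·168.3 + 1·354.2 = 522.5 kN → 0.75 × 522.5 = 392 kN.
Bearing governs: 392 kN.

392 kN (bearing governs)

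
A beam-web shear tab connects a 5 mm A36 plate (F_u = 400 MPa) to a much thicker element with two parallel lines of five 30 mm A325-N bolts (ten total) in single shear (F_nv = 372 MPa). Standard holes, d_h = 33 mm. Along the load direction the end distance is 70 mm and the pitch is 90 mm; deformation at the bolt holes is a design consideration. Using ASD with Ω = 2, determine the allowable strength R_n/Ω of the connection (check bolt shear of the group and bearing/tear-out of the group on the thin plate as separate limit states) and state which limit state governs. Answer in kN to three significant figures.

676 kN (bearing governs)

Bolt shear: A_b = π·30²/4 = 706.9 mm²; R_n = 372 × 706.9 × 10 × 1 / 1000 = 2630 kN → 2630 / 2 = 1310 kN.
Bearing (1.2 l_c t F_u ≤ 2.4 d t F_u): upper limit = 2.4·30·5·400 / 1000 = 144 kN.
  Edge l_c = 70 − 33/2 = 53.5 → r_n = 128.4 kN; interior l_c = 90 − 33 = 57 → r_n = 136.8 kN.
  R_n,bearing = 2·128.4 + 8·136.8 = 1351 kN → 1351 / 2 = 676 kN.
Bearing governs: 676 kN.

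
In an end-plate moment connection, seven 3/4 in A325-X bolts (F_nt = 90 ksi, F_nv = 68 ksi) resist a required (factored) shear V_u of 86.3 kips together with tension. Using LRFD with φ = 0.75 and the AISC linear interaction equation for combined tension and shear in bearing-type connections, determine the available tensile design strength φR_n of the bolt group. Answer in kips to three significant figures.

157 kips

A_b = π·0.75²/4 = 0.4418 in²; f_rv = 86.3 / (7 × 0.4418) = 27.91 ksi.
F'_nt = 1.3 F_nt − (F_nt / φF_nv) f_rv = 1.3·90 − (90/(0.75·68))·27.91 = 67.75 ksi, capped at F_nt → F'_nt = 67.75 ksi.
R_n = F'_nt · A_b · n = 67.75 × 0.4418 × 7 = 209.5 kips.
Design strength φR_n = 0.75 × 209.5 = 157 kips.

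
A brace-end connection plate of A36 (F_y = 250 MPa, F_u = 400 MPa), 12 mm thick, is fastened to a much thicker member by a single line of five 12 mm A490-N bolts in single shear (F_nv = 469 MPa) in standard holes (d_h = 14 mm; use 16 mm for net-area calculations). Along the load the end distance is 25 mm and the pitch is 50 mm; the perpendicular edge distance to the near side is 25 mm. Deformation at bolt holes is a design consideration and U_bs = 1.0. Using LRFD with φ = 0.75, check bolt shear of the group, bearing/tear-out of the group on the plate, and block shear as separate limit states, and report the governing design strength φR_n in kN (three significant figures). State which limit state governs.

Bolt shear: A_b = π·12²/4 = 113.1 mm²; R_n = 469 × 113.1 × 5 × 1 / 1000 = 265.2 kN → 0.75 × 265.2 = 199 kN.
Bearing: edge l_c = 18, r_n = 103.7 kN; interior l_c = 36, r_n = 138.2 kN; R_n = 103.7 + 4·138.2 = 656.6 kN → 492 kN.
Block shear: A_gv = 2700, A_nv = 1836, A_nt = 204 mm²; R_n = min(0.6F_uA_nv, 0.6F_yA_gv) + U_bs·F_u·A_nt = 486.6 kN → 365 kN.
Bolt shear governs: 199 kN.

199 kN (bolt shear governs)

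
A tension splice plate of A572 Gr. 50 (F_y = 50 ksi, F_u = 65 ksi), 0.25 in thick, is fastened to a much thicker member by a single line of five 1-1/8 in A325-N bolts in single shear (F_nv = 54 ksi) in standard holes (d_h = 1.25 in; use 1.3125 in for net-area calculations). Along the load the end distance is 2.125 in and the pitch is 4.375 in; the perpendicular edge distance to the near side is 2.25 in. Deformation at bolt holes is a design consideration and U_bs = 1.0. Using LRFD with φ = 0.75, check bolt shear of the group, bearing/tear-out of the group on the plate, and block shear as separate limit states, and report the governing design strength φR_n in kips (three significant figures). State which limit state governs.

Bolt shear: A_b = π·1.125²/4 = 0.994 in²; R_n = 54 × 0.994 × 5 × 1 = 268.4 kips → 0.75 × 268.4 = 201 kips.
Bearing: edge l_c = 1.5, r_n = 29.25 kips; interior l_c = 3.125, r_n = 43.87 kips; R_n = 29.25 + 4·43.87 = 204.7 kips → 154 kips.
Block shear: A_gv = 4.906, A_nv = 3.43, A_nt = 0.3984 in²; R_n = min(0.6F_uA_nv, 0.6F_yA_gv) + U_bs·F_u·A_nt = 159.7 kips → 120 kips.
Block shear governs: 120 kips.

120 kips (block shear governs)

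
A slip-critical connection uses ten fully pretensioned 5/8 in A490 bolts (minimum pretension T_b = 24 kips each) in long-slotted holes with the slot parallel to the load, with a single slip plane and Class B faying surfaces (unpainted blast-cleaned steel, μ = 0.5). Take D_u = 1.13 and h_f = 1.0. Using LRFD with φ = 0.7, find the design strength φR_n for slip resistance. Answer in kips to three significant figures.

R_n = μ · D_u · h_f · T_b · n_s · n_b = 0.5 × 1.13 × 1.0 × 24 × 1 × 10 = 135.6 kips.
Design strength φR_n = 0.7 × 135.6 = 94.9 kips.

94.9 kips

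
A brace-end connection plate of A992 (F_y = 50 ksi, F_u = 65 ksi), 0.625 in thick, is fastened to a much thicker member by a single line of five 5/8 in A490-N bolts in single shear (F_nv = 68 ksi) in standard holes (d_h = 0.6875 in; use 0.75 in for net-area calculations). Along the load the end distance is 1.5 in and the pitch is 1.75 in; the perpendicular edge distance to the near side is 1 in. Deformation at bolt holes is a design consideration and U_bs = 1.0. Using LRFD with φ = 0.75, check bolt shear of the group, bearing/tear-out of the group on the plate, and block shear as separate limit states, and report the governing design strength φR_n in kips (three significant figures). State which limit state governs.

Bolt shear: A_b = π·0.625²/4 = 0.3068 in²; R_n = 68 × 0.3068 × 5 × 1 = 104.3 kips → 0.75 × 104.3 = 78.2 kips.
Bearing: edge l_c = 1.156, r_n = 56.37 kips; interior l_c = 1.062, r_n = 51.8 kips; R_n = 56.37 + 4·51.8 = 263.6 kips → 198 kips.
Block shear: A_gv = 5.312, A_nv = 3.203, A_nt = 0.3906 in²; R_n = min(0.6F_uA_nv, 0.6F_yA_gv) + U_bs·F_u·A_nt = 150.3 kips → 113 kips.
Bolt shear governs: 78.2 kips.

78.2 kips (bolt shear governs)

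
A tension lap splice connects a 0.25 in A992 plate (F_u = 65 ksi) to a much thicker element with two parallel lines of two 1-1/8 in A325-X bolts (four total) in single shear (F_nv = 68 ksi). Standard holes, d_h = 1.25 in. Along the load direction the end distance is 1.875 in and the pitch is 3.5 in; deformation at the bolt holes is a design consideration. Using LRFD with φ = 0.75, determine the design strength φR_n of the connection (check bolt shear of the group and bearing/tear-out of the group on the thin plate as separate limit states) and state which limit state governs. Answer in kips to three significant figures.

Bolt shear: A_b = π·1.125²/4 = 0.994 in²; R_n = 68 × 0.994 × 4 × 1 = 270.4 kips → 0.75 × 270.4 = 203 kips.
Bearing (1.2 l_c t F_u ≤ 2.4 d t F_u): upper limit = 2.4·1.125·0.25·65 = 43.87 kips.
  Edge l_c = 1.875 − 1.25/2 = 1.25 → r_n = 24.38 kips; interior l_c = 3.5 − 1.25 = 2.25 → r_n = 43.87 kips.
  R_n,bearing = 2·24.38 + 2·43.87 = 136.5 kips → 0.75 × 136.5 = 102 kips.
Bearing governs: 102 kips.

102 kips (bearing governs)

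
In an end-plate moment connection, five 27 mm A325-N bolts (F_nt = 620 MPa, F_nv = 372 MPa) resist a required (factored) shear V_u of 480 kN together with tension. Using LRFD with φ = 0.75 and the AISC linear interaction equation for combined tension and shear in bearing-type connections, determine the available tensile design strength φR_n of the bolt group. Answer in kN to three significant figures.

A_b = π·27²/4 = 572.6 mm²; f_rv = 480 × 1000 / (5 × 572.6) = 167.7 MPa.
F'_nt = 1.3 F_nt − (F_nt / φF_nv) f_rv = 1.3·620 − (620/(0.75·372))·167.7 = 433.4 MPa, capped at F_nt → F'_nt = 433.4 MPa.
R_n = F'_nt · A_b · n = 433.4 × 572.6 × 5 / 1000 = 1241 kN.
Design strength φR_n = 0.75 × 1241 = 931 kN.

931 kN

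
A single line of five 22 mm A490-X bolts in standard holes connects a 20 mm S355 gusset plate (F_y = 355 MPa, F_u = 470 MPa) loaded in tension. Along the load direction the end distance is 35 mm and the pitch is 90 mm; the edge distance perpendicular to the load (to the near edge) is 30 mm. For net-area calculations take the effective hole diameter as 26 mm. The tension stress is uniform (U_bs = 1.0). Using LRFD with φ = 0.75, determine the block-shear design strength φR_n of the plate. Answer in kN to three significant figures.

1300 kN

Shear plane L_v = 35 + 4·90 = 395 mm; A_gv = 395 × 20 = 7900 mm².
A_nv = (395 − 4.5·26) × 20 = 5560 mm².
A_nt = (30 − 0.5·26) × 20 = 340 mm².
0.6 F_u A_nv = 1568 kN; 0.6 F_y A_gv = 1683 kN → shear rupture governs the shear term.
R_n = 1568 + 1.0 × 470 × 340 / 1000 = 1728 kN.
Design strength φR_n = 0.75 × 1728 = 1300 kN.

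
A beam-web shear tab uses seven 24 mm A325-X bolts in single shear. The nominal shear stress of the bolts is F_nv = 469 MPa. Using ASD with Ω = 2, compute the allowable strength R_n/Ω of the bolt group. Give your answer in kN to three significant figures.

743 kN

A_b = π × 24² / 4 = 452.4 mm².
R_n = F_nv · A_b · n · n_s = 469 × 452.4 × 7 × 1 / 1000 = 1485 kN.
Allowable strength R_n/Ω = 1485 / 2 = 743 kN.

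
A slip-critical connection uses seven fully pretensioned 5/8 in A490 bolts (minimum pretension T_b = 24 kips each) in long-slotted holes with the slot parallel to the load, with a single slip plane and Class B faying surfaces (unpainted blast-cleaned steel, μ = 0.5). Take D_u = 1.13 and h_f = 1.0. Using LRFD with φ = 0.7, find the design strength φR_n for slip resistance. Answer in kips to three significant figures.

66.4 kips

R_n = μ · D_u · h_f · T_b · n_s · n_b = 0.5 × 1.13 × 1.0 × 24 × 1 × 7 = 94.92 kips.
Design strength φR_n = 0.7 × 94.92 = 66.4 kips.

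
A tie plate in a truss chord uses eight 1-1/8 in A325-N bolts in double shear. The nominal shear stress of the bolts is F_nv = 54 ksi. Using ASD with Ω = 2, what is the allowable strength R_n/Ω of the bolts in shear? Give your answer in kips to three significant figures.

429 kips

A_b = π × 1.125² / 4 = 0.994 in².
R_n = F_nv · A_b · n · n_s = 54 × 0.994 × 8 × 2 = 858.8 kips.
Allowable strength R_n/Ω = 858.8 / 2 = 429 kips.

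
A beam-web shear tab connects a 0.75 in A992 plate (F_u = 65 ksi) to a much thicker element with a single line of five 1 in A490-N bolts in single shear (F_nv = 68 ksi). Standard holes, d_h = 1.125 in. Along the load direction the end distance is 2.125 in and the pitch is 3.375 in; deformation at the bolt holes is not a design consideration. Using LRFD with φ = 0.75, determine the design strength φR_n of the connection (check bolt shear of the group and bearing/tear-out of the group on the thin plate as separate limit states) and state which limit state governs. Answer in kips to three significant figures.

200 kips (bolt shear governs)

Bolt shear: A_b = π·1²/4 = 0.7854 in²; R_n = 68 × 0.7854 × 5 × 1 = 267 kips → 0.75 × 267 = 200 kips.
Bearing (1.5 l_c t F_u ≤ 3.0 d t F_u): upper limit = 3.0·1·0.75·65 = 146.2 kips.
  Edge l_c = 2.125 − 1.125/2 = 1.562 → r_n = 114.3 kips; interior l_c = 3.375 − 1.125 = 2.25 → r_n = 146.2 kips.
  R_n,bearing = 1·114.3 + 4·146.2 = 699.3 kips → 0.75 × 699.3 = 524 kips.
Bolt shear governs: 200 kips.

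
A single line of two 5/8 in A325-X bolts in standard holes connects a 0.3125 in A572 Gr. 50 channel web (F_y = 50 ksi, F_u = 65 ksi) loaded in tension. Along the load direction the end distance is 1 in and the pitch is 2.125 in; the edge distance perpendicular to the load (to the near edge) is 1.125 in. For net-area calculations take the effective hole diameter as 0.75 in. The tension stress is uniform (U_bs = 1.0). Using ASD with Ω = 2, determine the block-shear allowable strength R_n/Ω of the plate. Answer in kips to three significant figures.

Shear plane L_v = 1 + 1·2.125 = 3.125 in; A_gv = 3.125 × 0.3125 = 0.9766 in².
A_nv = (3.125 − 1.5·0.75) × 0.3125 = 0.625 in².
A_nt = (1.125 − 0.5·0.75) × 0.3125 = 0.2344 in².
0.6 F_u A_nv = 24.38 kips; 0.6 F_y A_gv = 29.3 kips → shear rupture governs the shear term.
R_n = 24.38 + 1.0 × 65 × 0.2344 = 39.61 kips.
Allowable strength R_n/Ω = 39.61 / 2 = 19.8 kips.

19.8 kips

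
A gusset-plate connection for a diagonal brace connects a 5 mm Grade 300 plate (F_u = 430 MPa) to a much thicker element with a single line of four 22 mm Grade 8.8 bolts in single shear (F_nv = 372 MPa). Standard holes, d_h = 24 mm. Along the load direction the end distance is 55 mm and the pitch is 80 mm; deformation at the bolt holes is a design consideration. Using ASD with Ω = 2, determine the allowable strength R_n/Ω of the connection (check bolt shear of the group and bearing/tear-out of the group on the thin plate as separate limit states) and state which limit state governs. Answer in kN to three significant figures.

226 kN (bearing governs)

Bolt shear: A_b = π·22²/4 = 380.1 mm²; R_n = 372 × 380.1 × 4 × 1 / 1000 = 565.6 kN → 565.6 / 2 = 283 kN.
Bearing (1.2 l_c t F_u ≤ 2.4 d t F_u): upper limit = 2.4·22·5·430 / 1000 = 113.5 kN.
  Edge l_c = 55 − 24/2 = 43 → r_n = 110.9 kN; interior l_c = 80 − 24 = 56 → r_n = 113.5 kN.
  R_n,bearing = 1·110.9 + 3·113.5 = 451.5 kN → 451.5 / 2 = 226 kN.
Bearing governs: 226 kN.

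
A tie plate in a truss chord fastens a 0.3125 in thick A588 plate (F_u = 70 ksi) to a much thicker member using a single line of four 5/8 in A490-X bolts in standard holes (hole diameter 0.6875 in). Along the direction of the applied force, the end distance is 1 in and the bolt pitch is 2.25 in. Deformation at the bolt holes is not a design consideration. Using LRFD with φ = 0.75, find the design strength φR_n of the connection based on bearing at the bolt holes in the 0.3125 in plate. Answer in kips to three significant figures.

Per bolt r_n = 1.5 l_c t F_u ≤ 3.0 d t F_u; upper limit = 3.0 × 0.625 × 0.3125 × 70 = 41.02 kips.
Edge bolt: l_c = 1 − 0.6875/2 = 0.6562 in → 1.5 × 0.6562 × 0.3125 × 70 = 21.53 → r_n = 21.53 kips.
Interior bolts: l_c = 2.25 − 0.6875 = 1.562 in → 1.5 × 1.562 × 0.3125 × 70 = 51.27 → r_n = 41.02 kips.
R_n = 1 × 21.53 + 3 × 41.02 = 144.6 kips.
Design strength φR_n = 0.75 × 144.6 = 108 kips.

108 kips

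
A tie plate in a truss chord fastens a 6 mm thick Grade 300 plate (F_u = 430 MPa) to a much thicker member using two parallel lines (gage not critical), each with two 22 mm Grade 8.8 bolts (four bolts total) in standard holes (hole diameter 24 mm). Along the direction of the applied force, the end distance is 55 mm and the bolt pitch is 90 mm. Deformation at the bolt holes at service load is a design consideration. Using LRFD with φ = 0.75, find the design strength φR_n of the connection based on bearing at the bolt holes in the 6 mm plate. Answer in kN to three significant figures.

404 kN

Per bolt r_n = 1.2 l_c t F_u ≤ 2.4 d t F_u; upper limit = 2.4 × 22 × 6 × 430 / 1000 = 136.2 kN.
Edge bolt: l_c = 55 − 24/2 = 43 mm → 1.2 × 43 × 6 × 430 / 1000 = 133.1 → r_n = 133.1 kN.
Interior bolts: l_c = 90 − 24 = 66 mm → 1.2 × 66 × 6 × 430 / 1000 = 204.3 → r_n = 136.2 kN.
R_n = 2 × 133.1 + 2 × 136.2 = 538.7 kN.
Design strength φR_n = 0.75 × 538.7 = 404 kN.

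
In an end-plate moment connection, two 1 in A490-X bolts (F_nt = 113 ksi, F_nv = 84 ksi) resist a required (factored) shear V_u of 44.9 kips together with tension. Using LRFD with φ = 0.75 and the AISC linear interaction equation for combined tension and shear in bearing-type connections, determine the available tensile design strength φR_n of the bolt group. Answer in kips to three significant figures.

A_b = π·1²/4 = 0.7854 in²; f_rv = 44.9 / (2 × 0.7854) = 28.58 ksi.
F'_nt = 1.3 F_nt − (F_nt / φF_nv) f_rv = 1.3·113 − (113/(0.75·84))·28.58 = 95.63 ksi, capped at F_nt → F'_nt = 95.63 ksi.
R_n = F'_nt · A_b · n = 95.63 × 0.7854 × 2 = 150.2 kips.
Design strength φR_n = 0.75 × 150.2 = 113 kips.

113 kips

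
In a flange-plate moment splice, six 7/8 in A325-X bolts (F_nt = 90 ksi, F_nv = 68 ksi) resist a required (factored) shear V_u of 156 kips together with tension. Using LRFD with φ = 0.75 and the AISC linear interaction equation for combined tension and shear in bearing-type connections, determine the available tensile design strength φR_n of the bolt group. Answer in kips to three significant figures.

A_b = π·0.875²/4 = 0.6013 in²; f_rv = 156 / (6 × 0.6013) = 43.24 ksi.
F'_nt = 1.3 F_nt − (F_nt / φF_nv) f_rv = 1.3·90 − (90/(0.75·68))·43.24 = 40.7 ksi, capped at F_nt → F'_nt = 40.7 ksi.
R_n = F'_nt · A_b · n = 40.7 × 0.6013 × 6 = 146.8 kips.
Design strength φR_n = 0.75 × 146.8 = 110 kips.

110 kips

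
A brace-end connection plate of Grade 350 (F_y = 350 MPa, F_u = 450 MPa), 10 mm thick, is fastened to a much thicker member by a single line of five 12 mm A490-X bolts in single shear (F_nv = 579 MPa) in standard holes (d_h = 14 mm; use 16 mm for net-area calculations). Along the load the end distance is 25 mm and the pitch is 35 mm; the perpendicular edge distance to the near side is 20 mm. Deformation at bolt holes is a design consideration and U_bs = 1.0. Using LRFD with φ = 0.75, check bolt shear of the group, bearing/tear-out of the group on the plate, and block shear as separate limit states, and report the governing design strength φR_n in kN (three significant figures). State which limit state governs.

229 kN (block shear governs)

Bolt shear: A_b = π·12²/4 = 113.1 mm²; R_n = 579 × 113.1 × 5 × 1 / 1000 = 327.4 kN → 0.75 × 327.4 = 246 kN.
Bearing: edge l_c = 18, r_n = 97.2 kN; interior l_c = 21, r_n = 113.4 kN; R_n = 97.2 + 4·113.4 = 550.8 kN → 413 kN.
Block shear: A_gv = 1650, A_nv = 930, A_nt = 120 mm²; R_n = min(0.6F_uA_nv, 0.6F_yA_gv) + U_bs·F_u·A_nt = 305.1 kN → 229 kN.
Block shear governs: 229 kN.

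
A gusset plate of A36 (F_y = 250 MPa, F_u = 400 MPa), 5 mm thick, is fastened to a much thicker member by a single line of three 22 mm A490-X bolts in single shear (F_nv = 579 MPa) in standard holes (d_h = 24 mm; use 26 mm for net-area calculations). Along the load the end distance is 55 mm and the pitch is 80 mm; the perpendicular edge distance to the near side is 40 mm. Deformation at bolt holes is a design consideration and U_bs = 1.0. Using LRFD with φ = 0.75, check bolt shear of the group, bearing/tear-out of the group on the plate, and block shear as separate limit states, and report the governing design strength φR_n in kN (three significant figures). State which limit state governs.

Bolt shear: A_b = π·22²/4 = 380.1 mm²; R_n = 579 × 380.1 × 3 × 1 / 1000 = 660.3 kN → 0.75 × 660.3 = 495 kN.
Bearing: edge l_c = 43, r_n = 103.2 kN; interior l_c = 56, r_n = 105.6 kN; R_n = 103.2 + 2·105.6 = 314.4 kN → 236 kN.
Block shear: A_gv = 1075, A_nv = 750, A_nt = 135 mm²; R_n = min(0.6F_uA_nv, 0.6F_yA_gv) + U_bs·F_u·A_nt = 215.2 kN → 161 kN.
Block shear governs: 161 kN.

161 kN (block shear governs)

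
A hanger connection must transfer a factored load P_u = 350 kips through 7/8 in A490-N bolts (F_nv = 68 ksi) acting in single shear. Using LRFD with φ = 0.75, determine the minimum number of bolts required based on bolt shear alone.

A_b = π·0.875²/4 = 0.6013 in².
Per-bolt design strength φR_n = 0.75 × 68 × 0.6013 × 1 = 30.67 kips.
n ≥ 350 / 30.67 = 11.41 → use 12 bolts.

12 bolts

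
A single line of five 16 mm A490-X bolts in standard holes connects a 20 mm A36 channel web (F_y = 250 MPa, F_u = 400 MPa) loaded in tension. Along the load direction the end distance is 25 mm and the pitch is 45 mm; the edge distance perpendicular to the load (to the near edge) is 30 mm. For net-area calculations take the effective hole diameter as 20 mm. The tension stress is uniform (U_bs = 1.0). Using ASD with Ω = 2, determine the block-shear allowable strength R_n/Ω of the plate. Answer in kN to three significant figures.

Shear plane L_v = 25 + 4·45 = 205 mm; A_gv = 205 × 20 = 4100 mm².
A_nv = (205 − 4.5·20) × 20 = 2300 mm².
A_nt = (30 − 0.5·20) × 20 = 400 mm².
0.6 F_u A_nv = 552 kN; 0.6 F_y A_gv = 615 kN → shear rupture governs the shear term.
R_n = 552 + 1.0 × 400 × 400 / 1000 = 712 kN.
Allowable strength R_n/Ω = 712 / 2 = 356 kN.

356 kN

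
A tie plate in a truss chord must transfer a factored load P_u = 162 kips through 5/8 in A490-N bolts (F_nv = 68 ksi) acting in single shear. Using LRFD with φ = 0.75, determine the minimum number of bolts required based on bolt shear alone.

A_b = π·0.625²/4 = 0.3068 in².
Per-bolt design strength φR_n = 0.75 × 68 × 0.3068 × 1 = 15.65 kips.
n ≥ 162 / 15.65 = 10.35 → use 11 bolts.

11 bolts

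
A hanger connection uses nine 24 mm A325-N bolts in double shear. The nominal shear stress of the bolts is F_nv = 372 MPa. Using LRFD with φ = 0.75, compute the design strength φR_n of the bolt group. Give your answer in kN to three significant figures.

A_b = π × 24² / 4 = 452.4 mm².
R_n = F_nv · A_b · n · n_s = 372 × 452.4 × 9 × 2 / 1000 = 3029 kN.
Design strength φR_n = 0.75 × 3029 = 2270 kN.

2270 kN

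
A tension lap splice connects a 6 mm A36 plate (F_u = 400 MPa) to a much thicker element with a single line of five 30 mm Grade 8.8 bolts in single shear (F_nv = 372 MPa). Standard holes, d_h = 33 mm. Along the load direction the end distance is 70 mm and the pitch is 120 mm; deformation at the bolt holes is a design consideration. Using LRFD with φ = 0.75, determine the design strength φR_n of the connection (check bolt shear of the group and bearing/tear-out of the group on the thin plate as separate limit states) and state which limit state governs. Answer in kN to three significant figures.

634 kN (bearing governs)

Bolt shear: A_b = π·30²/4 = 706.9 mm²; R_n = 372 × 706.9 × 5 × 1 / 1000 = 1315 kN → 0.75 × 1315 = 986 kN.
Bearing (1.2 l_c t F_u ≤ 2.4 d t F_u): upper limit = 2.4·30·6·400 / 1000 = 172.8 kN.
  Edge l_c = 70 − 33/2 = 53.5 → r_n = 154.1 kN; interior l_c = 120 − 33 = 87 → r_n = 172.8 kN.
  R_n,bearing = 1·154.1 + 4·172.8 = 845.3 kN → 0.75 × 845.3 = 634 kN.
Bearing governs: 634 kN.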